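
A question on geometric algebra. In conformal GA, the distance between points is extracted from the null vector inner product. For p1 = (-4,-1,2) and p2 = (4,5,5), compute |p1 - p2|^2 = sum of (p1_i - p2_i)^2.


p1 - p2 = (-8, -6, -3)
|p1 - p2|^2 = (-8)^2 + (-6)^2 + (-3)^2
= 64 + 36 + 9
= 109


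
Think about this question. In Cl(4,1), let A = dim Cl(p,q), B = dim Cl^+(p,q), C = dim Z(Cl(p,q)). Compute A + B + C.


n = 4 + 1 = 5
Total dim = 2^5 = 32
Even subalgebra dim = 2^4 = 16
n is odd, so center dim = 2
Sum = 32 + 16 + 2 = 50


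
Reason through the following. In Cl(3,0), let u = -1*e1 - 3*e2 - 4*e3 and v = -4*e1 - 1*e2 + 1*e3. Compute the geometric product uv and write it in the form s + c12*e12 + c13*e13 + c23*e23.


In Cl(3,0): e_i^2 = 1, e_ie_j = -e_je_i for i != j.
Scalar part = u . v = (-1)*(-4) + (-3)*(-1) + (-4)*1
= 4 + 3 + (-4) = 3
e12 coeff = (-1)*(-1) - (-3)*(-4) = 1 - 12 = -11
e13 coeff = (-1)*1 - (-4)*(-4) = -1 - 16 = -17
e23 coeff = (-3)*1 - (-4)*(-1) = -3 - 4 = -7
uv = 3 - 11*e12 - 17*e13 - 7*e23


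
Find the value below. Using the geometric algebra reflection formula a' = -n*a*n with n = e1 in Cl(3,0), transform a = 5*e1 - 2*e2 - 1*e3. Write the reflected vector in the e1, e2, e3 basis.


Reflection formula: a' = -n*a*n, with n = e1 (unit vector, n^2 = 1).
For reflection through hyperplane perp to e1:
The component along e1 flips sign, others stay.
a = (5, -2, -1)
a' = (-5, -2, -1)
a' = -5*e1 - 2*e2 - 1*e3


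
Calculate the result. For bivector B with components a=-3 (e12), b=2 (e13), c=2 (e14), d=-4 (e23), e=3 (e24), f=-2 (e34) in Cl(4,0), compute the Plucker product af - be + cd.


Plucker relation: af - be + cd
a*f = (-3)*(-2) = 6
b*e = 2*3 = 6
c*d = 2*(-4) = -8
af - be + cd = 6 - 6 + (-8)
= -8


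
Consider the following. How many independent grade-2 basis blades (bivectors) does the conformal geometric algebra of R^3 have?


The conformal model of R^3 uses Cl(4,1) with m = 3 + 2 = 5 generators.
Number of grade-2 blades = C(m, 2) = C(5, 2)
= 5*4/2 = 10


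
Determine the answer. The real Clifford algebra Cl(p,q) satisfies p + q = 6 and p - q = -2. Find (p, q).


We need p + q = 6 and p - q = -2.
Adding: 2p = 6 + (-2) = 4, so p = 2.
Then q = 6 - 2 = 4.
(p, q) = (2, 4)


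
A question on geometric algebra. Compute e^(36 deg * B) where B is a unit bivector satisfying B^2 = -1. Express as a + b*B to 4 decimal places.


For a unit bivector B with B^2 = -1, the exponential series gives
e^(theta*B) = cos(theta) + sin(theta)*B (the GA analogue of Euler's formula).
theta = 36 degrees = 0.628319 rad
cos(36 deg) = 0.8090
sin(36 deg) = 0.5878
exp(theta*B) = 0.8090 + 0.5878*B


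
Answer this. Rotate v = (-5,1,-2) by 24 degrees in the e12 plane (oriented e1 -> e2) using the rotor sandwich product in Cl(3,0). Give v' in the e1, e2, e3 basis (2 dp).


Rotor R = cos(12deg) - sin(12deg)*e12
Rotation angle theta = 2 * 12 = 24 degrees in the e12 plane (e1 -> e2).
The component perpendicular to the plane (e3) is invariant: v'_3 = v3 = -2.00
cos(24deg) = 0.9135, sin(24deg) = 0.4067
v'_1 = v1*cos(theta) - v2*sin(theta) = -5*0.9135 - 1*0.4067 = -4.97
v'_2 = v1*sin(theta) + v2*cos(theta) = -5*0.4067 + 1*0.9135 = -1.12
v' = -4.97*e1 - 1.12*e2 - 2.00*e3


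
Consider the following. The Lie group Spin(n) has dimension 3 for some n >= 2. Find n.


dim Spin(n) = dim so(n) = n(n-1)/2.
Solve n(n-1)/2 = 3, i.e. n^2 - n - 6 = 0.
Discriminant = 1 + 8*3 = 25
n = (1 + sqrt(25))/2 = (1 + 5)/2 = 3


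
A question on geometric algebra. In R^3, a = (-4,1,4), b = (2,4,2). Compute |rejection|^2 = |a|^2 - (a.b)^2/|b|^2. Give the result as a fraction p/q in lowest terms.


|a|^2 = (-4)^2 + 1^2 + 4^2 = 33
|b|^2 = 2^2 + 4^2 + 2^2 = 24
a . b = (-4)*2 + 1*4 + 4*2 = 4
(a.b)^2 = 4^2 = 16
|rej|^2 = 33 - 16/24
= (792 - 16)/24
= 776/24
In lowest terms: 97/3


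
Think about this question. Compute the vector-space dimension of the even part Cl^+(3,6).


Even subalgebra dimension = 2^(n-1)
n = 3 + 6 = 9
2^(9 - 1) = 2^8 = 256
Verification: sum of C(9,k) for even k = 1 + 36 + 126 + 84 + 9 = 256
Result = 256


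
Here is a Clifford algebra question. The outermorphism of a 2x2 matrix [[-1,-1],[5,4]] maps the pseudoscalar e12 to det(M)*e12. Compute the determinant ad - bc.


The outermorphism of a linear map f sends e1^e2 to f(e1)^f(e2).
f(e1) = -1*e1 + 5*e2
f(e2) = -1*e1 + 4*e2
f(e1) ^ f(e2) = (-1*e1 + 5*e2) ^ (-1*e1 + 4*e2)
= (-1)*4*e12 + 5*(-1)*e21
= (-4 - (-5))*e12
= 1*e12
Coefficient = 1


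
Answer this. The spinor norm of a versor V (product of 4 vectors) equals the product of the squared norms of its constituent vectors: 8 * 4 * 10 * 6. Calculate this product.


Spinor norm N(V) = |v1|^2 * |v2|^2 * ... * |v4|^2
= 8 * 4 * 10 * 6
Running product: 8, 32, 320, 1920
N(V) = 1920


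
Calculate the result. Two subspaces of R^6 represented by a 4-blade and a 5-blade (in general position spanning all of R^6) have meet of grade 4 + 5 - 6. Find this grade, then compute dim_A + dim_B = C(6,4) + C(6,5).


Meet grade = grade(A) + grade(B) - n
= 4 + 5 - 6 = 3
C(6,4) = 15
C(6,5) = 6
dim_A + dim_B = 15 + 6 = 21


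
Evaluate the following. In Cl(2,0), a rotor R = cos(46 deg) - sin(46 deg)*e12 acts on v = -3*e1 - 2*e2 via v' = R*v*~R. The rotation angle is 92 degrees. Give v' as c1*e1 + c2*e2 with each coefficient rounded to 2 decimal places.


Rotor R = cos(46deg) - sin(46deg)*e12
Rotation angle theta = 2 * 46 = 92 degrees
v' = R*v*~R rotates v by theta.
cos(92deg) = -0.0349, sin(92deg) = 0.9994
v'_1 = -3*cos(92deg) - (-2)*sin(92deg)
= -3*(-0.0349) - (-2)*0.9994
= 2.10
v'_2 = -3*sin(92deg) + (-2)*cos(92deg)
= -3*0.9994 + (-2)*(-0.0349)
= -2.93
v' = 2.10*e1 - 2.93*e2


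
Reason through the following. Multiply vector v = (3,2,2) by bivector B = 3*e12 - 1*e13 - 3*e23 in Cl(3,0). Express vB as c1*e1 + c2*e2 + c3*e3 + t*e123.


vB has grade-1 (vector) and grade-3 (trivector) parts: vB = (v _| B) + (v ^ B).
Vector part <vB>_1:
  e1: -v2*b12 - v3*b13 = -(2)*(3) - (2)*(-1) = -4
  e2: v1*b12 - v3*b23 = (3)*(3) - (2)*(-3) = 15
  e3: v1*b13 + v2*b23 = (3)*(-1) + (2)*(-3) = -9
Trivector part <vB>_3:
  e123: v1*b23 - v2*b13 + v3*b12 = (3)*(-3) - (2)*(-1) + (2)*(3) = -1
vB = -4*e1 + 15*e2 - 9*e3 - 1*e123


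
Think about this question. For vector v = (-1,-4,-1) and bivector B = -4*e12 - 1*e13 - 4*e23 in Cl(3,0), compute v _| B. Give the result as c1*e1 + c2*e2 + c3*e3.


Left contraction v _| B = <vB>_1 (grade-1 part of the geometric product vB).
Using e1_|e12 = e2, e2_|e12 = -e1, e1_|e13 = e3, e3_|e13 = -e1, e2_|e23 = e3, e3_|e23 = -e2:
e1 coeff: -v2*b12 - v3*b13 = -(-4)*(-4) - (-1)*(-1) = -17
e2 coeff: v1*b12 - v3*b23 = (-1)*(-4) - (-1)*(-4) = 0
e3 coeff: v1*b13 + v2*b23 = (-1)*(-1) + (-4)*(-4) = 17
v _| B = -17*e1 + 0*e2 + 17*e3


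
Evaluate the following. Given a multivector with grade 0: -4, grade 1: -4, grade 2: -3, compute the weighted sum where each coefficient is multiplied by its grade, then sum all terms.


Grade-weighted sum = sum of grade_k * coefficient_k
0*(-4) = 0
1*(-4) = -4
2*(-3) = -6
Total = 0 + (-4) + (-6) = -10


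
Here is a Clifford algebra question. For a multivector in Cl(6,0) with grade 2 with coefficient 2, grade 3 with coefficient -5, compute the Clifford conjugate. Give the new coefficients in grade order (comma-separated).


Clifford conjugate sign for grade k: (-1)^(k(k+1)/2)
Grade 2: (-1)^(2*3/2) = (-1)^3 = -1, coeff 2 -> -2
Grade 3: (-1)^(3*4/2) = (-1)^6 = 1, coeff -5 -> -5
Conjugated coefficients: -2, -5


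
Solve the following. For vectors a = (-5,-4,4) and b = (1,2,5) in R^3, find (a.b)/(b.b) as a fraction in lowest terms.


Projection coefficient = (a . b) / (b . b)
a . b = (-5)*1 + (-4)*2 + 4*5
= -5 + (-8) + 20 = 7
b . b = 1^2 + 2^2 + 5^2
= 1 + 4 + 25 = 30
Coefficient = 7/30
In lowest terms: 7/30


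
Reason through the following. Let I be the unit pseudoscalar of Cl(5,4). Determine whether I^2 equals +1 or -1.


The pseudoscalar I = e1...e_n (product of all n generators) of Cl(p,q) satisfies I^2 = (-1)^(q + n(n-1)/2).
p = 5, q = 4, n = p + q = 9
n(n-1)/2 = 9 * 8 / 2 = 36
Exponent = q + n(n-1)/2 = 4 + 36 = 40
I^2 = (-1)^40 = +1


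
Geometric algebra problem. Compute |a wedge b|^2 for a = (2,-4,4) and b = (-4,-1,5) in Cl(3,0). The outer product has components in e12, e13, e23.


a wedge b = (a1*b2 - a2*b1)*e12 + (a1*b3 - a3*b1)*e13 + (a2*b3 - a3*b2)*e23
e12 coeff: 2*(-1) - (-4)*(-4) = -2 - 16 = -18
e13 coeff: 2*5 - 4*(-4) = 10 - (-16) = 26
e23 coeff: (-4)*5 - 4*(-1) = -20 - (-4) = -16
|a wedge b|^2 = (-18)^2 + 26^2 + (-16)^2
= 324 + 676 + 256
= 1256


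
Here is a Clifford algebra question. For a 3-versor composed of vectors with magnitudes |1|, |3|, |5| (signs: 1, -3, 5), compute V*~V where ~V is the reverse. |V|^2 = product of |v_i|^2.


Each vector v_i has |v_i|^2 = s_i^2
Squared scales: 1^2 = 1, (-3)^2 = 9, 5^2 = 25
|V|^2 = 1 * 9 * 25
= 225


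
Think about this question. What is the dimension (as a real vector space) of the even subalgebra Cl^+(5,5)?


Even subalgebra dimension = 2^(n-1)
n = 5 + 5 = 10
2^(10 - 1) = 2^9 = 512
Verification: sum of C(10,k) for even k = 1 + 45 + 210 + 210 + 45 + 1 = 512
Result = 512


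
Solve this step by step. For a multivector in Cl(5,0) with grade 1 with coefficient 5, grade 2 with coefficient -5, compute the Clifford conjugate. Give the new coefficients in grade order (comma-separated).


Clifford conjugate sign for grade k: (-1)^(k(k+1)/2)
Grade 1: (-1)^(1*2/2) = (-1)^1 = -1, coeff 5 -> -5
Grade 2: (-1)^(2*3/2) = (-1)^3 = -1, coeff -5 -> 5
Conjugated coefficients: -5, 5


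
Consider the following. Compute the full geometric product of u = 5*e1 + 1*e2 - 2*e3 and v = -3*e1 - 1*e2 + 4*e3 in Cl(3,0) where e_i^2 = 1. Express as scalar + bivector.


In Cl(3,0): e_i^2 = 1, e_ie_j = -e_je_i for i != j.
Scalar part = u . v = 5*(-3) + 1*(-1) + (-2)*4
= -15 + (-1) + (-8) = -24
e12 coeff = 5*(-1) - 1*(-3) = -5 - (-3) = -2
e13 coeff = 5*4 - (-2)*(-3) = 20 - 6 = 14
e23 coeff = 1*4 - (-2)*(-1) = 4 - 2 = 2
uv = -24 - 2*e12 + 14*e13 + 2*e23


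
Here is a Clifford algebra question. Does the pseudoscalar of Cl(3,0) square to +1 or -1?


The pseudoscalar I = e1...e_n (product of all n generators) of Cl(p,q) satisfies I^2 = (-1)^(q + n(n-1)/2).
p = 3, q = 0, n = p + q = 3
n(n-1)/2 = 3 * 2 / 2 = 3
Exponent = q + n(n-1)/2 = 0 + 3 = 3
I^2 = (-1)^3 = -1


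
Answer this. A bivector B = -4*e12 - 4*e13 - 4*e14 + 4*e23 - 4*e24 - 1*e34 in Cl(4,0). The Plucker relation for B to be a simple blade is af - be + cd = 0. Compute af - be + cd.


Plucker relation: af - be + cd
a*f = (-4)*(-1) = 4
b*e = (-4)*(-4) = 16
c*d = (-4)*4 = -16
af - be + cd = 4 - 16 + (-16)
= -28


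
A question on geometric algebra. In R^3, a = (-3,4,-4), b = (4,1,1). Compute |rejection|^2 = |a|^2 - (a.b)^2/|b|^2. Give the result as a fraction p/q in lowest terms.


|a|^2 = (-3)^2 + 4^2 + (-4)^2 = 41
|b|^2 = 4^2 + 1^2 + 1^2 = 18
a . b = (-3)*4 + 4*1 + (-4)*1 = -12
(a.b)^2 = (-12)^2 = 144
|rej|^2 = 41 - 144/18
= (738 - 144)/18
= 594/18
In lowest terms: 33/1


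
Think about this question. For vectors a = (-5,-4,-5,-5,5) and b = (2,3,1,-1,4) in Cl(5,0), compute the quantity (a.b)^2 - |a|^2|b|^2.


a . b = (-5)*2 + (-4)*3 + (-5)*1 + (-5)*(-1) + 5*4
= -10 + (-12) + (-5) + 5 + 20 = -2
|a|^2 = (-5)^2 + (-4)^2 + (-5)^2 + (-5)^2 + 5^2 = 116
|b|^2 = 2^2 + 3^2 + 1^2 + (-1)^2 + 4^2 = 31
(a.b)^2 = (-2)^2 = 4
|a|^2 * |b|^2 = 116 * 31 = 3596
Result = 4 - 3596 = -3592


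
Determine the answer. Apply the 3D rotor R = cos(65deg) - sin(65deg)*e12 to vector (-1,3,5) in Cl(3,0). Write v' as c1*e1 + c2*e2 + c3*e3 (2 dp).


Rotor R = cos(65deg) - sin(65deg)*e12
Rotation angle theta = 2 * 65 = 130 degrees in the e12 plane (e1 -> e2).
The component perpendicular to the plane (e3) is invariant: v'_3 = v3 = 5.00
cos(130deg) = -0.6428, sin(130deg) = 0.7660
v'_1 = v1*cos(theta) - v2*sin(theta) = -1*(-0.6428) - 3*0.7660 = -1.66
v'_2 = v1*sin(theta) + v2*cos(theta) = -1*0.7660 + 3*(-0.6428) = -2.69
v' = -1.66*e1 - 2.69*e2 + 5.00*e3


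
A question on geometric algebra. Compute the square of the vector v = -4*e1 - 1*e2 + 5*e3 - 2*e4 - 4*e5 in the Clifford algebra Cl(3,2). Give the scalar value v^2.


v^2 = sum of c_i^2 * e_i^2
Positive signature terms (e_i^2 = +1): (-4)^2 + (-1)^2 + 5^2 = 42
Negative signature terms (e_j^2 = -1): (-2)^2 + (-4)^2 = 20
v^2 = 42 - 20 = 22


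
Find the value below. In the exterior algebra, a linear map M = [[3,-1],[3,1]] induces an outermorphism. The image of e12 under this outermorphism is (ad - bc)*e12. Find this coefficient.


The outermorphism of a linear map f sends e1^e2 to f(e1)^f(e2).
f(e1) = 3*e1 + 3*e2
f(e2) = -1*e1 + 1*e2
f(e1) ^ f(e2) = (3*e1 + 3*e2) ^ (-1*e1 + 1*e2)
= 3*1*e12 + 3*(-1)*e21
= (3 - (-3))*e12
= 6*e12
Coefficient = 6


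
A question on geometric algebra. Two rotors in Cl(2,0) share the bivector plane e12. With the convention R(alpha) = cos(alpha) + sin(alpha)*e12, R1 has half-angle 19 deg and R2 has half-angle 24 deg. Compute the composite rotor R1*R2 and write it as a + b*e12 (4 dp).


Same-plane rotors commute and their half-angles add:
R1*R2 = cos(a1 + a2) + sin(a1 + a2)*e12.
a1 + a2 = 19 + 24 = 43 deg
cos(43 deg) = 0.7314
sin(43 deg) = 0.6820
R1*R2 = 0.7314 + 0.6820*e12


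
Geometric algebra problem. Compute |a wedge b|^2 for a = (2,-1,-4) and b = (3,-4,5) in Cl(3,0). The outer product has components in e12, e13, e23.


a wedge b = (a1*b2 - a2*b1)*e12 + (a1*b3 - a3*b1)*e13 + (a2*b3 - a3*b2)*e23
e12 coeff: 2*(-4) - (-1)*3 = -8 - (-3) = -5
e13 coeff: 2*5 - (-4)*3 = 10 - (-12) = 22
e23 coeff: (-1)*5 - (-4)*(-4) = -5 - 16 = -21
|a wedge b|^2 = (-5)^2 + 22^2 + (-21)^2
= 25 + 484 + 441
= 950


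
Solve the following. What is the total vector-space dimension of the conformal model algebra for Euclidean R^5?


The conformal model of R^5 uses Cl(6,1): the 5 Euclidean generators plus two extra orthogonal generators e+ (e+^2 = +1) and e- (e-^2 = -1), from which the null vectors e0, einf are built.
Number of generators m = 5 + 2 = 7.
dim Cl(p,q) = 2^m = 2^7 = 128


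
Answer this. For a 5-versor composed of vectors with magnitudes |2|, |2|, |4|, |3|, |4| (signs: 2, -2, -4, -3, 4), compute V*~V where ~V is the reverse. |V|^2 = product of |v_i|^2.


Each vector v_i has |v_i|^2 = s_i^2
Squared scales: 2^2 = 4, (-2)^2 = 4, (-4)^2 = 16, (-3)^2 = 9, 4^2 = 16
|V|^2 = 4 * 4 * 16 * 9 * 16
= 36864


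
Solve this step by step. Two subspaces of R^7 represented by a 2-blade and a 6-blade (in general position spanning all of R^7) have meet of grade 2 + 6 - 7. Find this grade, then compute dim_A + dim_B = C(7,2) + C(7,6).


Meet grade = grade(A) + grade(B) - n
= 2 + 6 - 7 = 1
C(7,2) = 21
C(7,6) = 7
dim_A + dim_B = 21 + 7 = 28


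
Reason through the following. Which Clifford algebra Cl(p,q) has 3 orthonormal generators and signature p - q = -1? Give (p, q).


We need p + q = 3 and p - q = -1.
Adding: 2p = 3 + (-1) = 2, so p = 1.
Then q = 3 - 1 = 2.
(p, q) = (1, 2)


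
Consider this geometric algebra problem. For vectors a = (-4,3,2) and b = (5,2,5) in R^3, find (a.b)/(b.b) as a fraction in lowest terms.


Projection coefficient = (a . b) / (b . b)
a . b = (-4)*5 + 3*2 + 2*5
= -20 + 6 + 10 = -4
b . b = 5^2 + 2^2 + 5^2
= 25 + 4 + 25 = 54
Coefficient = -4/54
In lowest terms: -2/27


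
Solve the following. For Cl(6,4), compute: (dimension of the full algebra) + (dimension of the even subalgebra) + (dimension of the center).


n = 6 + 4 = 10
Total dim = 2^10 = 1024
Even subalgebra dim = 2^9 = 512
n is even, so center dim = 1
Sum = 1024 + 512 + 1 = 1537


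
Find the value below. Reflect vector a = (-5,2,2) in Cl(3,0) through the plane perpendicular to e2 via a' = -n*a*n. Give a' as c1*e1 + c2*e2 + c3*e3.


Reflection formula: a' = -n*a*n, with n = e2 (unit vector, n^2 = 1).
For reflection through hyperplane perp to e2:
The component along e2 flips sign, others stay.
a = (-5, 2, 2)
a' = (-5, -2, 2)
a' = -5*e1 - 2*e2 + 2*e3


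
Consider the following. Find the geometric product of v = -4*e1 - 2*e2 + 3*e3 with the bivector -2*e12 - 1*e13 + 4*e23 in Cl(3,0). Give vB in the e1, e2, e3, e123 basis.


vB has grade-1 (vector) and grade-3 (trivector) parts: vB = (v _| B) + (v ^ B).
Vector part <vB>_1:
  e1: -v2*b12 - v3*b13 = -(-2)*(-2) - (3)*(-1) = -1
  e2: v1*b12 - v3*b23 = (-4)*(-2) - (3)*(4) = -4
  e3: v1*b13 + v2*b23 = (-4)*(-1) + (-2)*(4) = -4
Trivector part <vB>_3:
  e123: v1*b23 - v2*b13 + v3*b12 = (-4)*(4) - (-2)*(-1) + (3)*(-2) = -24
vB = -1*e1 - 4*e2 - 4*e3 - 24*e123


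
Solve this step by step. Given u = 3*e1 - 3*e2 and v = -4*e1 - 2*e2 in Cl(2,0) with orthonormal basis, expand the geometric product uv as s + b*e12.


Expand: (3*e1 - 3*e2)(-4*e1 - 2*e2)
= 3*(-4)*e1e1 + 3*(-2)*e1e2 + (-3)*(-4)*e2e1 + (-3)*(-2)*e2e2
Using e1^2 = e2^2 = 1, e2e1 = -e1e2:
Scalar part s = 3*(-4) + (-3)*(-2) = -12 + 6 = -6
Bivector part b = 3*(-2) - (-3)*(-4) = -6 - 12 = -18
uv = -6 - 18*e12


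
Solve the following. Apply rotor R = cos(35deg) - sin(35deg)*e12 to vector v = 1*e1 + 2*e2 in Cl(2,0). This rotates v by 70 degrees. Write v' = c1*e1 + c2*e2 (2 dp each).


Rotor R = cos(35deg) - sin(35deg)*e12
Rotation angle theta = 2 * 35 = 70 degrees
v' = R*v*~R rotates v by theta.
cos(70deg) = 0.3420, sin(70deg) = 0.9397
v'_1 = 1*cos(70deg) - 2*sin(70deg)
= 1*0.3420 - 2*0.9397
= -1.54
v'_2 = 1*sin(70deg) + 2*cos(70deg)
= 1*0.9397 + 2*0.3420
= 1.62
v' = -1.54*e1 + 1.62*e2


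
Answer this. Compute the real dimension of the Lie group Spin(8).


Spin(n) double-covers SO(n); both have Lie algebra so(n) of dimension n(n-1)/2.
n = 8
n(n-1) = 8 * 7 = 56
dim Spin(8) = 56/2 = 28


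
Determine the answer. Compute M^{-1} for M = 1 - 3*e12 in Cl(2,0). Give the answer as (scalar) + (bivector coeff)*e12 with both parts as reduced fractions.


M = 1 - 3*e12, where e12^2 = -1.
Since M commutes with its reverse ~M = a - b*e12, M * ~M = a^2 - b^2*e12^2 = a^2 + b^2.
So M^{-1} = ~M / (a^2 + b^2) = (a - b*e12)/(a^2 + b^2).
a^2 + b^2 = 1 + 9 = 10
Scalar part = 1/10 = 1/10
Bivector coeff = 3/10 = 3/10
M^{-1} = 1/10 + 3/10*e12


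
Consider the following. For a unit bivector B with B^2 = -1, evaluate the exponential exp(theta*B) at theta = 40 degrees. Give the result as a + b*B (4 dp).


For a unit bivector B with B^2 = -1, the exponential series gives
e^(theta*B) = cos(theta) + sin(theta)*B (the GA analogue of Euler's formula).
theta = 40 degrees = 0.698132 rad
cos(40 deg) = 0.7660
sin(40 deg) = 0.6428
exp(theta*B) = 0.7660 + 0.6428*B


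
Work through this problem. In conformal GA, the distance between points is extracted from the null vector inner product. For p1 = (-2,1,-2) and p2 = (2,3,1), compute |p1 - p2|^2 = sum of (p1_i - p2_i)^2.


p1 - p2 = (-4, -2, -3)
|p1 - p2|^2 = (-4)^2 + (-2)^2 + (-3)^2
= 16 + 4 + 9
= 29


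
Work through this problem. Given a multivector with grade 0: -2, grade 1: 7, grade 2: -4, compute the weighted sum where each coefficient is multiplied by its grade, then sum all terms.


Grade-weighted sum = sum of grade_k * coefficient_k
0*(-2) = 0
1*7 = 7
2*(-4) = -8
Total = 0 + 7 + (-8) = -1


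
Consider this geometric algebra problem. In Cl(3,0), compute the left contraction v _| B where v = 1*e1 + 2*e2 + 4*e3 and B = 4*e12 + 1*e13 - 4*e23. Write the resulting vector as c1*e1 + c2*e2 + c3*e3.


Left contraction v _| B = <vB>_1 (grade-1 part of the geometric product vB).
Using e1_|e12 = e2, e2_|e12 = -e1, e1_|e13 = e3, e3_|e13 = -e1, e2_|e23 = e3, e3_|e23 = -e2:
e1 coeff: -v2*b12 - v3*b13 = -(2)*(4) - (4)*(1) = -12
e2 coeff: v1*b12 - v3*b23 = (1)*(4) - (4)*(-4) = 20
e3 coeff: v1*b13 + v2*b23 = (1)*(1) + (2)*(-4) = -7
v _| B = -12*e1 + 20*e2 - 7*e3


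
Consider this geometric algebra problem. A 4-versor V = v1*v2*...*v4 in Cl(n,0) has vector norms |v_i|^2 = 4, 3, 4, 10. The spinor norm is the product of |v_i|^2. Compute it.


Spinor norm N(V) = |v1|^2 * |v2|^2 * ... * |v4|^2
= 4 * 3 * 4 * 10
Running product: 4, 12, 48, 480
N(V) = 480


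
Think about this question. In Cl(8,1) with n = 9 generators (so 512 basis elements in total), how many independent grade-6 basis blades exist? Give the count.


Number of grade-k basis blades in Cl(p,q) with n = p + q is C(n, k).
n = 8 + 1 = 9
C(9, 6) = 9! / (6! * 3!)
= 362880 / (720 * 6)
= 84


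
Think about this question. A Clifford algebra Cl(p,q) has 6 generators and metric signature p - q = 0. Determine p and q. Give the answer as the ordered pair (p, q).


We need p + q = 6 and p - q = 0.
Adding: 2p = 6 + 0 = 6, so p = 3.
Then q = 6 - 3 = 3.
(p, q) = (3, 3)


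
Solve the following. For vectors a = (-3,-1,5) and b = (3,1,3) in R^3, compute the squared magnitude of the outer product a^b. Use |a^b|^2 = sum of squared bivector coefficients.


a wedge b = (a1*b2 - a2*b1)*e12 + (a1*b3 - a3*b1)*e13 + (a2*b3 - a3*b2)*e23
e12 coeff: (-3)*1 - (-1)*3 = -3 - (-3) = 0
e13 coeff: (-3)*3 - 5*3 = -9 - 15 = -24
e23 coeff: (-1)*3 - 5*1 = -3 - 5 = -8
|a wedge b|^2 = 0^2 + (-24)^2 + (-8)^2
= 0 + 576 + 64
= 640


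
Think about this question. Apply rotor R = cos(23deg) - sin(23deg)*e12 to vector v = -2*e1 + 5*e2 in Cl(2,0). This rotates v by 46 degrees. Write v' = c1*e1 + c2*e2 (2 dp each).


Rotor R = cos(23deg) - sin(23deg)*e12
Rotation angle theta = 2 * 23 = 46 degrees
v' = R*v*~R rotates v by theta.
cos(46deg) = 0.6947, sin(46deg) = 0.7193
v'_1 = -2*cos(46deg) - 5*sin(46deg)
= -2*0.6947 - 5*0.7193
= -4.99
v'_2 = -2*sin(46deg) + 5*cos(46deg)
= -2*0.7193 + 5*0.6947
= 2.03
v' = -4.99*e1 + 2.03*e2


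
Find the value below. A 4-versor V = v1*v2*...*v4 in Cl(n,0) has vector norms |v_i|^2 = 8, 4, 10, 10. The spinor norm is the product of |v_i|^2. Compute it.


Spinor norm N(V) = |v1|^2 * |v2|^2 * ... * |v4|^2
= 8 * 4 * 10 * 10
Running product: 8, 32, 320, 3200
N(V) = 3200


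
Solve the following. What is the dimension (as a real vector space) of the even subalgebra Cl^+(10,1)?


Even subalgebra dimension = 2^(n-1)
n = 10 + 1 = 11
2^(11 - 1) = 2^10 = 1024
Verification: sum of C(11,k) for even k = 1 + 55 + 330 + 462 + 165 + 11 = 1024
Result = 1024


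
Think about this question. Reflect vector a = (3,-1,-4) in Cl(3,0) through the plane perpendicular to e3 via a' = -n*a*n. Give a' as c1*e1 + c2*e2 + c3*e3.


Reflection formula: a' = -n*a*n, with n = e3 (unit vector, n^2 = 1).
For reflection through hyperplane perp to e3:
The component along e3 flips sign, others stay.
a = (3, -1, -4)
a' = (3, -1, 4)
a' = 3*e1 - 1*e2 + 4*e3


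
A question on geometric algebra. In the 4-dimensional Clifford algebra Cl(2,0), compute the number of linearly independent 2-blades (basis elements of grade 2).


Number of grade-k basis blades in Cl(p,q) with n = p + q is C(n, k).
n = 2 + 0 = 2
C(2, 2) = 2! / (2! * 0!)
= 2 / (2 * 1)
= 1


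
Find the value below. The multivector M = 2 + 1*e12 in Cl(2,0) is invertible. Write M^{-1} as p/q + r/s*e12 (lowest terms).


M = 2 + 1*e12, where e12^2 = -1.
Since M commutes with its reverse ~M = a - b*e12, M * ~M = a^2 - b^2*e12^2 = a^2 + b^2.
So M^{-1} = ~M / (a^2 + b^2) = (a - b*e12)/(a^2 + b^2).
a^2 + b^2 = 4 + 1 = 5
Scalar part = 2/5 = 2/5
Bivector coeff = -1/5 = -1/5
M^{-1} = 2/5 - 1/5*e12


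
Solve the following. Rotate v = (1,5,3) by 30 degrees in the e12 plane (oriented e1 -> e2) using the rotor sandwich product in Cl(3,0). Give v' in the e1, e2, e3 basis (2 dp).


Rotor R = cos(15deg) - sin(15deg)*e12
Rotation angle theta = 2 * 15 = 30 degrees in the e12 plane (e1 -> e2).
The component perpendicular to the plane (e3) is invariant: v'_3 = v3 = 3.00
cos(30deg) = 0.8660, sin(30deg) = 0.5000
v'_1 = v1*cos(theta) - v2*sin(theta) = 1*0.8660 - 5*0.5000 = -1.63
v'_2 = v1*sin(theta) + v2*cos(theta) = 1*0.5000 + 5*0.8660 = 4.83
v' = -1.63*e1 + 4.83*e2 + 3.00*e3


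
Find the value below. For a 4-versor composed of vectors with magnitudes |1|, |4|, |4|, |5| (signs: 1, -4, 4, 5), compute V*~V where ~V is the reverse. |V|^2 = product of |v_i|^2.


Each vector v_i has |v_i|^2 = s_i^2
Squared scales: 1^2 = 1, (-4)^2 = 16, 4^2 = 16, 5^2 = 25
|V|^2 = 1 * 16 * 16 * 25
= 6400


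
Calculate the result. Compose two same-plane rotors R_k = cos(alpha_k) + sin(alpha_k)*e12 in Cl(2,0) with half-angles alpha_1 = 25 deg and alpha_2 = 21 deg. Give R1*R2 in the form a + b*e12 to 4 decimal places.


Same-plane rotors commute and their half-angles add:
R1*R2 = cos(a1 + a2) + sin(a1 + a2)*e12.
a1 + a2 = 25 + 21 = 46 deg
cos(46 deg) = 0.6947
sin(46 deg) = 0.7193
R1*R2 = 0.6947 + 0.7193*e12


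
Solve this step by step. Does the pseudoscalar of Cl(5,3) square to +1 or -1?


The pseudoscalar I = e1...e_n (product of all n generators) of Cl(p,q) satisfies I^2 = (-1)^(q + n(n-1)/2).
p = 5, q = 3, n = p + q = 8
n(n-1)/2 = 8 * 7 / 2 = 28
Exponent = q + n(n-1)/2 = 3 + 28 = 31
I^2 = (-1)^31 = -1


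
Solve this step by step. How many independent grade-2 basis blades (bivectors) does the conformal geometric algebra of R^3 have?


The conformal model of R^3 uses Cl(4,1) with m = 3 + 2 = 5 generators.
Number of grade-2 blades = C(m, 2) = C(5, 2)
= 5*4/2 = 10


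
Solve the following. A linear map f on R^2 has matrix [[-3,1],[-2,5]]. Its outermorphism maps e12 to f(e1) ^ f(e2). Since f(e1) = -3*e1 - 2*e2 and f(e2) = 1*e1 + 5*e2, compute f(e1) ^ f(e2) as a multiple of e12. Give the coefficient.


The outermorphism of a linear map f sends e1^e2 to f(e1)^f(e2).
f(e1) = -3*e1 - 2*e2
f(e2) = 1*e1 + 5*e2
f(e1) ^ f(e2) = (-3*e1 - 2*e2) ^ (1*e1 + 5*e2)
= (-3)*5*e12 + (-2)*1*e21
= (-15 - (-2))*e12
= -13*e12
Coefficient = -13


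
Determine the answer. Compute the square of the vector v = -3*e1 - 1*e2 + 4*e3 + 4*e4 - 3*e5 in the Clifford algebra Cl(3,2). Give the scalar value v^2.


v^2 = sum of c_i^2 * e_i^2
Positive signature terms (e_i^2 = +1): (-3)^2 + (-1)^2 + 4^2 = 26
Negative signature terms (e_j^2 = -1): 4^2 + (-3)^2 = 25
v^2 = 26 - 25 = 1


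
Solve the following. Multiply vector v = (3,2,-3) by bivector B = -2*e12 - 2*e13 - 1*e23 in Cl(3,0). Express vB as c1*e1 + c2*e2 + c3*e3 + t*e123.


vB has grade-1 (vector) and grade-3 (trivector) parts: vB = (v _| B) + (v ^ B).
Vector part <vB>_1:
  e1: -v2*b12 - v3*b13 = -(2)*(-2) - (-3)*(-2) = -2
  e2: v1*b12 - v3*b23 = (3)*(-2) - (-3)*(-1) = -9
  e3: v1*b13 + v2*b23 = (3)*(-2) + (2)*(-1) = -8
Trivector part <vB>_3:
  e123: v1*b23 - v2*b13 + v3*b12 = (3)*(-1) - (2)*(-2) + (-3)*(-2) = 7
vB = -2*e1 - 9*e2 - 8*e3 + 7*e123


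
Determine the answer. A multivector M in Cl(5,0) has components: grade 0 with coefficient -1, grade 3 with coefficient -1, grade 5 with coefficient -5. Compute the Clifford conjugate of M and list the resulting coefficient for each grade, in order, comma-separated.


Clifford conjugate sign for grade k: (-1)^(k(k+1)/2)
Grade 0: (-1)^(0*1/2) = (-1)^0 = 1, coeff -1 -> -1
Grade 3: (-1)^(3*4/2) = (-1)^6 = 1, coeff -1 -> -1
Grade 5: (-1)^(5*6/2) = (-1)^15 = -1, coeff -5 -> 5
Conjugated coefficients: -1, -1, 5


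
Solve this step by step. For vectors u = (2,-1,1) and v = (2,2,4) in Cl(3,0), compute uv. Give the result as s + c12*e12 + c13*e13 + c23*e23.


In Cl(3,0): e_i^2 = 1, e_ie_j = -e_je_i for i != j.
Scalar part = u . v = 2*2 + (-1)*2 + 1*4
= 4 + (-2) + 4 = 6
e12 coeff = 2*2 - (-1)*2 = 4 - (-2) = 6
e13 coeff = 2*4 - 1*2 = 8 - 2 = 6
e23 coeff = (-1)*4 - 1*2 = -4 - 2 = -6
uv = 6 + 6*e12 + 6*e13 - 6*e23


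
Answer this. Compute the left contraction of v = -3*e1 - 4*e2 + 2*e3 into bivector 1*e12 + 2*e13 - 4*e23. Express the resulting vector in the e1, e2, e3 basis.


Left contraction v _| B = <vB>_1 (grade-1 part of the geometric product vB).
Using e1_|e12 = e2, e2_|e12 = -e1, e1_|e13 = e3, e3_|e13 = -e1, e2_|e23 = e3, e3_|e23 = -e2:
e1 coeff: -v2*b12 - v3*b13 = -(-4)*(1) - (2)*(2) = 0
e2 coeff: v1*b12 - v3*b23 = (-3)*(1) - (2)*(-4) = 5
e3 coeff: v1*b13 + v2*b23 = (-3)*(2) + (-4)*(-4) = 10
v _| B = 0*e1 + 5*e2 + 10*e3


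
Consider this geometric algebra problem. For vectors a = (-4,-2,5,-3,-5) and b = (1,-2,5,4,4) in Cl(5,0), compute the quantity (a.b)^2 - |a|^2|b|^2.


a . b = (-4)*1 + (-2)*(-2) + 5*5 + (-3)*4 + (-5)*4
= -4 + 4 + 25 + (-12) + (-20) = -7
|a|^2 = (-4)^2 + (-2)^2 + 5^2 + (-3)^2 + (-5)^2 = 79
|b|^2 = 1^2 + (-2)^2 + 5^2 + 4^2 + 4^2 = 62
(a.b)^2 = (-7)^2 = 49
|a|^2 * |b|^2 = 79 * 62 = 4898
Result = 49 - 4898 = -4849


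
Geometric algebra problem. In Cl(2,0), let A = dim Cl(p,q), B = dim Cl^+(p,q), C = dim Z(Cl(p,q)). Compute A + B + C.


n = 2 + 0 = 2
Total dim = 2^2 = 4
Even subalgebra dim = 2^1 = 2
n is even, so center dim = 1
Sum = 4 + 2 + 1 = 7


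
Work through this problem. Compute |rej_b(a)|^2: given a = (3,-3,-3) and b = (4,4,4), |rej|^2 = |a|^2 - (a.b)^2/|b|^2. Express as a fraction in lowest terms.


|a|^2 = 3^2 + (-3)^2 + (-3)^2 = 27
|b|^2 = 4^2 + 4^2 + 4^2 = 48
a . b = 3*4 + (-3)*4 + (-3)*4 = -12
(a.b)^2 = (-12)^2 = 144
|rej|^2 = 27 - 144/48
= (1296 - 144)/48
= 1152/48
In lowest terms: 24/1


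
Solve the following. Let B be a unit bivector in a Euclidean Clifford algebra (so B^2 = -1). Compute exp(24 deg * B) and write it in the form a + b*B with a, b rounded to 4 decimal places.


For a unit bivector B with B^2 = -1, the exponential series gives
e^(theta*B) = cos(theta) + sin(theta)*B (the GA analogue of Euler's formula).
theta = 24 degrees = 0.418879 rad
cos(24 deg) = 0.9135
sin(24 deg) = 0.4067
exp(theta*B) = 0.9135 + 0.4067*B


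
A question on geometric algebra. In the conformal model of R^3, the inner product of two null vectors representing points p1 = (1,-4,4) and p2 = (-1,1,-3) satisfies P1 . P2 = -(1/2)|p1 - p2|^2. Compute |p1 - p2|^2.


p1 - p2 = (2, -5, 7)
|p1 - p2|^2 = 2^2 + (-5)^2 + 7^2
= 4 + 25 + 49
= 78


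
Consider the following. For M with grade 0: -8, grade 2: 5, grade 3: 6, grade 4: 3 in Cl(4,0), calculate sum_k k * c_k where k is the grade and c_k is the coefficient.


Grade-weighted sum = sum of grade_k * coefficient_k
0*(-8) = 0
2*5 = 10
3*6 = 18
4*3 = 12
Total = 0 + 10 + 18 + 12 = 40


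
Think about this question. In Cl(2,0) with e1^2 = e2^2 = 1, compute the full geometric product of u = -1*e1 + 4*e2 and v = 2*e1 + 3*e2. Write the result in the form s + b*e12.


Expand: (-1*e1 + 4*e2)(2*e1 + 3*e2)
= (-1)*2*e1e1 + (-1)*3*e1e2 + 4*2*e2e1 + 4*3*e2e2
Using e1^2 = e2^2 = 1, e2e1 = -e1e2:
Scalar part s = (-1)*2 + 4*3 = -2 + 12 = 10
Bivector part b = (-1)*3 - 4*2 = -3 - 8 = -11
uv = 10 - 11*e12


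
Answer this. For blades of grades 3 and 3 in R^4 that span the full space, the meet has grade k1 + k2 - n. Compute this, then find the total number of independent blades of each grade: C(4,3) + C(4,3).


Meet grade = grade(A) + grade(B) - n
= 3 + 3 - 4 = 2
C(4,3) = 4
C(4,3) = 4
dim_A + dim_B = 4 + 4 = 8


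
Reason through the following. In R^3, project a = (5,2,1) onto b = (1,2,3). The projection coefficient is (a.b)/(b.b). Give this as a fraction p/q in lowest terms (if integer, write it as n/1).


Projection coefficient = (a . b) / (b . b)
a . b = 5*1 + 2*2 + 1*3
= 5 + 4 + 3 = 12
b . b = 1^2 + 2^2 + 3^2
= 1 + 4 + 9 = 14
Coefficient = 12/14
In lowest terms: 6/7


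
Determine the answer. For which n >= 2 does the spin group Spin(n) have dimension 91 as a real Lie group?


dim Spin(n) = dim so(n) = n(n-1)/2.
Solve n(n-1)/2 = 91, i.e. n^2 - n - 182 = 0.
Discriminant = 1 + 8*91 = 729
n = (1 + sqrt(729))/2 = (1 + 27)/2 = 14


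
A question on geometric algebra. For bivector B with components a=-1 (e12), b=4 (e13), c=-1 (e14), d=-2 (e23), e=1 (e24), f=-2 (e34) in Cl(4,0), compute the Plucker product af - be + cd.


Plucker relation: af - be + cd
a*f = (-1)*(-2) = 2
b*e = 4*1 = 4
c*d = (-1)*(-2) = 2
af - be + cd = 2 - 4 + 2
= 0


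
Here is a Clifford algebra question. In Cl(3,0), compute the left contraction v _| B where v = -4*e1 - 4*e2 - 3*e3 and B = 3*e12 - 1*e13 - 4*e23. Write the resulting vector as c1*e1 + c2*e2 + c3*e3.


Left contraction v _| B = <vB>_1 (grade-1 part of the geometric product vB).
Using e1_|e12 = e2, e2_|e12 = -e1, e1_|e13 = e3, e3_|e13 = -e1, e2_|e23 = e3, e3_|e23 = -e2:
e1 coeff: -v2*b12 - v3*b13 = -(-4)*(3) - (-3)*(-1) = 9
e2 coeff: v1*b12 - v3*b23 = (-4)*(3) - (-3)*(-4) = -24
e3 coeff: v1*b13 + v2*b23 = (-4)*(-1) + (-4)*(-4) = 20
v _| B = 9*e1 - 24*e2 + 20*e3


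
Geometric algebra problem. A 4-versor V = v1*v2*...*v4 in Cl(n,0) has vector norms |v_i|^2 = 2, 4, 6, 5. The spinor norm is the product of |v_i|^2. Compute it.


Spinor norm N(V) = |v1|^2 * |v2|^2 * ... * |v4|^2
= 2 * 4 * 6 * 5
Running product: 2, 8, 48, 240
N(V) = 240


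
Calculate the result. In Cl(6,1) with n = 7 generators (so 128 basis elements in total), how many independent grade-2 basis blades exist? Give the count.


Number of grade-k basis blades in Cl(p,q) with n = p + q is C(n, k).
n = 6 + 1 = 7
C(7, 2) = 7! / (2! * 5!)
= 5040 / (2 * 120)
= 21


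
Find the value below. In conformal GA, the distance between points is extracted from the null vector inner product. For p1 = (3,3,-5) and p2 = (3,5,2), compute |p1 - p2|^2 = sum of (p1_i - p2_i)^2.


p1 - p2 = (0, -2, -7)
|p1 - p2|^2 = 0^2 + (-2)^2 + (-7)^2
= 0 + 4 + 49
= 53


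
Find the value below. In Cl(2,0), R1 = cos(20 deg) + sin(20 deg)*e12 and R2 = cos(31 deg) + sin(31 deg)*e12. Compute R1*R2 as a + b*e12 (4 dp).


Same-plane rotors commute and their half-angles add:
R1*R2 = cos(a1 + a2) + sin(a1 + a2)*e12.
a1 + a2 = 20 + 31 = 51 deg
cos(51 deg) = 0.6293
sin(51 deg) = 0.7771
R1*R2 = 0.6293 + 0.7771*e12


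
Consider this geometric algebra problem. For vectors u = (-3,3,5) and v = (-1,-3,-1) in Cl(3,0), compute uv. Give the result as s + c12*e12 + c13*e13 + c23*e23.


In Cl(3,0): e_i^2 = 1, e_ie_j = -e_je_i for i != j.
Scalar part = u . v = (-3)*(-1) + 3*(-3) + 5*(-1)
= 3 + (-9) + (-5) = -11
e12 coeff = (-3)*(-3) - 3*(-1) = 9 - (-3) = 12
e13 coeff = (-3)*(-1) - 5*(-1) = 3 - (-5) = 8
e23 coeff = 3*(-1) - 5*(-3) = -3 - (-15) = 12
uv = -11 + 12*e12 + 8*e13 + 12*e23


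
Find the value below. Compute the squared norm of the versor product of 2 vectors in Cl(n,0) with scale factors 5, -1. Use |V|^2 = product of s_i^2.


Each vector v_i has |v_i|^2 = s_i^2
Squared scales: 5^2 = 25, (-1)^2 = 1
|V|^2 = 25 * 1
= 25


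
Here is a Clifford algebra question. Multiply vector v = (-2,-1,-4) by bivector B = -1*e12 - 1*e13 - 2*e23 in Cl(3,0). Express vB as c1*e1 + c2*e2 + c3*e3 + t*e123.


vB has grade-1 (vector) and grade-3 (trivector) parts: vB = (v _| B) + (v ^ B).
Vector part <vB>_1:
  e1: -v2*b12 - v3*b13 = -(-1)*(-1) - (-4)*(-1) = -5
  e2: v1*b12 - v3*b23 = (-2)*(-1) - (-4)*(-2) = -6
  e3: v1*b13 + v2*b23 = (-2)*(-1) + (-1)*(-2) = 4
Trivector part <vB>_3:
  e123: v1*b23 - v2*b13 + v3*b12 = (-2)*(-2) - (-1)*(-1) + (-4)*(-1) = 7
vB = -5*e1 - 6*e2 + 4*e3 + 7*e123


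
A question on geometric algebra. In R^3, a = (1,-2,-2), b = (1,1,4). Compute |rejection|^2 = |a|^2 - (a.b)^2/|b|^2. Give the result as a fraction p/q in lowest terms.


|a|^2 = 1^2 + (-2)^2 + (-2)^2 = 9
|b|^2 = 1^2 + 1^2 + 4^2 = 18
a . b = 1*1 + (-2)*1 + (-2)*4 = -9
(a.b)^2 = (-9)^2 = 81
|rej|^2 = 9 - 81/18
= (162 - 81)/18
= 81/18
In lowest terms: 9/2


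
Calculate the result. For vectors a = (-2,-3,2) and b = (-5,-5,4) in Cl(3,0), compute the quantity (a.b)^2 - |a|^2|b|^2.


a . b = (-2)*(-5) + (-3)*(-5) + 2*4
= 10 + 15 + 8 = 33
|a|^2 = (-2)^2 + (-3)^2 + 2^2 = 17
|b|^2 = (-5)^2 + (-5)^2 + 4^2 = 66
(a.b)^2 = 33^2 = 1089
|a|^2 * |b|^2 = 17 * 66 = 1122
Result = 1089 - 1122 = -33


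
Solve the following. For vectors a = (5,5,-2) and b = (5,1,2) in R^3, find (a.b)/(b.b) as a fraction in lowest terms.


Projection coefficient = (a . b) / (b . b)
a . b = 5*5 + 5*1 + (-2)*2
= 25 + 5 + (-4) = 26
b . b = 5^2 + 1^2 + 2^2
= 25 + 1 + 4 = 30
Coefficient = 26/30
In lowest terms: 13/15


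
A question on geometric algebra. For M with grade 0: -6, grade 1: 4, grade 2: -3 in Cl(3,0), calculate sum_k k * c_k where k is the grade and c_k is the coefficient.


Grade-weighted sum = sum of grade_k * coefficient_k
0*(-6) = 0
1*4 = 4
2*(-3) = -6
Total = 0 + 4 + (-6) = -2


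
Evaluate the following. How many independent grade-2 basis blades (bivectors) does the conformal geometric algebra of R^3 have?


The conformal model of R^3 uses Cl(4,1) with m = 3 + 2 = 5 generators.
Number of grade-2 blades = C(m, 2) = C(5, 2)
= 5*4/2 = 10


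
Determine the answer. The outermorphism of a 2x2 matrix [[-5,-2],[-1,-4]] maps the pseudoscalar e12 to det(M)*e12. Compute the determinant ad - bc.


The outermorphism of a linear map f sends e1^e2 to f(e1)^f(e2).
f(e1) = -5*e1 - 1*e2
f(e2) = -2*e1 - 4*e2
f(e1) ^ f(e2) = (-5*e1 - 1*e2) ^ (-2*e1 - 4*e2)
= (-5)*(-4)*e12 + (-1)*(-2)*e21
= (20 - 2)*e12
= 18*e12
Coefficient = 18


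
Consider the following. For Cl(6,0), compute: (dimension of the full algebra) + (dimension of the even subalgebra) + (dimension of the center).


n = 6 + 0 = 6
Total dim = 2^6 = 64
Even subalgebra dim = 2^5 = 32
n is even, so center dim = 1
Sum = 64 + 32 + 1 = 97


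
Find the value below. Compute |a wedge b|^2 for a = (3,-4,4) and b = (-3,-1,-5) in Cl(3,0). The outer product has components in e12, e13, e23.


a wedge b = (a1*b2 - a2*b1)*e12 + (a1*b3 - a3*b1)*e13 + (a2*b3 - a3*b2)*e23
e12 coeff: 3*(-1) - (-4)*(-3) = -3 - 12 = -15
e13 coeff: 3*(-5) - 4*(-3) = -15 - (-12) = -3
e23 coeff: (-4)*(-5) - 4*(-1) = 20 - (-4) = 24
|a wedge b|^2 = (-15)^2 + (-3)^2 + 24^2
= 225 + 9 + 576
= 810


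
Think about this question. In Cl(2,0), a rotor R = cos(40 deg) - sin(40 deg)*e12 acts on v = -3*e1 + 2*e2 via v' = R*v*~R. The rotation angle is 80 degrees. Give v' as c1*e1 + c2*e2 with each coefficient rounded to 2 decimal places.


Rotor R = cos(40deg) - sin(40deg)*e12
Rotation angle theta = 2 * 40 = 80 degrees
v' = R*v*~R rotates v by theta.
cos(80deg) = 0.1736, sin(80deg) = 0.9848
v'_1 = -3*cos(80deg) - 2*sin(80deg)
= -3*0.1736 - 2*0.9848
= -2.49
v'_2 = -3*sin(80deg) + 2*cos(80deg)
= -3*0.9848 + 2*0.1736
= -2.61
v' = -2.49*e1 - 2.61*e2


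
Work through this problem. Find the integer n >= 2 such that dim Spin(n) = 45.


dim Spin(n) = dim so(n) = n(n-1)/2.
Solve n(n-1)/2 = 45, i.e. n^2 - n - 90 = 0.
Discriminant = 1 + 8*45 = 361
n = (1 + sqrt(361))/2 = (1 + 19)/2 = 10


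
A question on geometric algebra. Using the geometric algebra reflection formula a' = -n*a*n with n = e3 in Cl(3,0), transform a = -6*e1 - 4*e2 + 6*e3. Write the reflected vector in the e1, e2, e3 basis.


Reflection formula: a' = -n*a*n, with n = e3 (unit vector, n^2 = 1).
For reflection through hyperplane perp to e3:
The component along e3 flips sign, others stay.
a = (-6, -4, 6)
a' = (-6, -4, -6)
a' = -6*e1 - 4*e2 - 6*e3


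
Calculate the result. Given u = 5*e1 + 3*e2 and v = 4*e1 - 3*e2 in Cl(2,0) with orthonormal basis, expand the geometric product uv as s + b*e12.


Expand: (5*e1 + 3*e2)(4*e1 - 3*e2)
= 5*4*e1e1 + 5*(-3)*e1e2 + 3*4*e2e1 + 3*(-3)*e2e2
Using e1^2 = e2^2 = 1, e2e1 = -e1e2:
Scalar part s = 5*4 + 3*(-3) = 20 + (-9) = 11
Bivector part b = 5*(-3) - 3*4 = -15 - 12 = -27
uv = 11 - 27*e12


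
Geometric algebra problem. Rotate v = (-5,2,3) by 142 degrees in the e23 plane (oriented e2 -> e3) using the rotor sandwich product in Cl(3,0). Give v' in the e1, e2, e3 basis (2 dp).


Rotor R = cos(71deg) - sin(71deg)*e23
Rotation angle theta = 2 * 71 = 142 degrees in the e23 plane (e2 -> e3).
The component perpendicular to the plane (e1) is invariant: v'_1 = v1 = -5.00
cos(142deg) = -0.7880, sin(142deg) = 0.6157
v'_2 = v2*cos(theta) - v3*sin(theta) = 2*(-0.7880) - 3*0.6157 = -3.42
v'_3 = v2*sin(theta) + v3*cos(theta) = 2*0.6157 + 3*(-0.7880) = -1.13
v' = -5.00*e1 - 3.42*e2 - 1.13*e3


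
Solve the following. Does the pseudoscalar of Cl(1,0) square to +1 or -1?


The pseudoscalar I = e1...e_n (product of all n generators) of Cl(p,q) satisfies I^2 = (-1)^(q + n(n-1)/2).
p = 1, q = 0, n = p + q = 1
n(n-1)/2 = 1 * 0 / 2 = 0
Exponent = q + n(n-1)/2 = 0 + 0 = 0
I^2 = (-1)^0 = +1


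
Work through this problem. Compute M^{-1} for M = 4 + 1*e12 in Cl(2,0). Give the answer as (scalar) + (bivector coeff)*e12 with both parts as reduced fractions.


M = 4 + 1*e12, where e12^2 = -1.
Since M commutes with its reverse ~M = a - b*e12, M * ~M = a^2 - b^2*e12^2 = a^2 + b^2.
So M^{-1} = ~M / (a^2 + b^2) = (a - b*e12)/(a^2 + b^2).
a^2 + b^2 = 16 + 1 = 17
Scalar part = 4/17 = 4/17
Bivector coeff = -1/17 = -1/17
M^{-1} = 4/17 - 1/17*e12
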